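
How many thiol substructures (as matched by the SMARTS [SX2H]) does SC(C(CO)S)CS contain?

3

[SX2H] is the SMARTS for a thiol: an aliphatic sulfur with two connections, one being H.
The molecule carries 3 separate instances of a thiol (-SH) meeting every constraint; each maps to a distinct set of atoms, giving 3 matches.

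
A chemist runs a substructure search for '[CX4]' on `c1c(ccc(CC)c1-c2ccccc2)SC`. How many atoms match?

3

The query [CX4] means: C with X4: aliphatic carbon with exactly 4 total connections (bonds + H).
Check the 16 heavy atoms by environment: 12× c (aromatic, X3) → no; 3× C (X4) → match; 1× S (X2) → no.
That gives 3 matching atoms.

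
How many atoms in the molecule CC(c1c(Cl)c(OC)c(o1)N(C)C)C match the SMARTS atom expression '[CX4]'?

6

The query [CX4] means: C with X4: aliphatic carbon with exactly 4 total connections (bonds + H).
Check the 14 heavy atoms by environment: 1× o (aromatic, X2) → no; 4× c (aromatic, X3) → no; 1× O (X2) → no; 6× C (X4) → match; 1× Cl (X1) → no; 1× N (X3) → no.
That gives 6 matching atoms.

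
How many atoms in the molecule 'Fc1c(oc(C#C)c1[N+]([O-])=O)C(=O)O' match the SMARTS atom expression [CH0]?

2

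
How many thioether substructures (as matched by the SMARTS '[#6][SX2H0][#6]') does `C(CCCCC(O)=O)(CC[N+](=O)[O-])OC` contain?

0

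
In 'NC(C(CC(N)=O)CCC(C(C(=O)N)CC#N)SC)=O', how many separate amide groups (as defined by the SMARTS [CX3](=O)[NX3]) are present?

3

[CX3](=O)[NX3] is the SMARTS for an amide: a carbonyl carbon bonded to a trivalent nitrogen.
The molecule carries 3 separate instances of a primary amide (-C(=O)NH2) meeting every constraint; each maps to a distinct set of atoms, giving 3 matches.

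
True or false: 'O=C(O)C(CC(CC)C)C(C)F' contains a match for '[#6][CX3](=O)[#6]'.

False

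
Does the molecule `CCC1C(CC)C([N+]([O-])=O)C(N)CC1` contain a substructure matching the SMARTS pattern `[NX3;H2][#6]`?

The pattern [NX3;H2][#6] describes a trivalent nitrogen with two H attached to carbon — a primary amine.
The molecule carries a primary amino group (-NH2), whose atoms satisfy every constraint of the query, so the pattern matches.

Yes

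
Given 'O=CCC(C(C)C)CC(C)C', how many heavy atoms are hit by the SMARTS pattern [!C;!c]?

1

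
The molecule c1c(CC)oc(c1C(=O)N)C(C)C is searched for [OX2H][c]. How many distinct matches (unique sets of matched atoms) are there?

0

[OX2H][c] is the SMARTS for a phenol: a hydroxyl oxygen attached to an aromatic carbon.
No fragment in the molecule satisfies every constraint, giving 0 matches.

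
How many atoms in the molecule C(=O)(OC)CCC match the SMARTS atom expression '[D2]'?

Check the 7 heavy atoms by environment: 2× C (D2) → match; 1× C (D3) → no; 1× O (D1) → no; 1× O (D2) → match; 2× C (D1) → no.
Summing the matching environments: 2 + 1 = 3 matching atoms.

3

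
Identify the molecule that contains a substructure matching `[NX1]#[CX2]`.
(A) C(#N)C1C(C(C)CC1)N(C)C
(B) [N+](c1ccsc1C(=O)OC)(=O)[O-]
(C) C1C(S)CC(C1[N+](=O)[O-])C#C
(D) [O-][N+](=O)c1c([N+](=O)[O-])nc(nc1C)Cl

A

[NX1]#[CX2] describes a nitrogen triple-bonded to a two-connected carbon (a nitrile).
(A) contains a nitrile (-C#N), which satisfies every atom and bond constraint.
(B) has a nitro group (-[N+](=O)[O-]) but there is no C#N triple bond.
(C) has a nitro group (-[N+](=O)[O-]) but there is no C#N triple bond.
(D) has a nitro group (-[N+](=O)[O-]) but there is no C#N triple bond.
So the answer is (A).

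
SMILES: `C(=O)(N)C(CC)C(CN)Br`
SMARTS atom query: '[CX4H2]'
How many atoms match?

2

The query [CX4H2] means: sp3 carbon (X4) with exactly two hydrogens.
Check the 10 heavy atoms by environment: 1× C (H3, X4) → no; 2× C (H2, X4) → match; 2× C (H1, X4) → no; 1× Br (H0, X1) → no; 2× N (H2, X3) → no; 1× C (H0, X3) → no; 1× O (H0, X1) → no.
That gives 2 matching atoms.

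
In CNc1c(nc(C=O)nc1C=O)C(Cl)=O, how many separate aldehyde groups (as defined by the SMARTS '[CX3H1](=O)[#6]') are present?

2

[CX3H1](=O)[#6] is the SMARTS for an aldehyde: an sp2 carbon with one H, double-bonded to O and single-bonded to carbon.
The molecule carries 2 separate instances of an aldehyde (-CHO) meeting every constraint; each maps to a distinct set of atoms, giving 2 matches.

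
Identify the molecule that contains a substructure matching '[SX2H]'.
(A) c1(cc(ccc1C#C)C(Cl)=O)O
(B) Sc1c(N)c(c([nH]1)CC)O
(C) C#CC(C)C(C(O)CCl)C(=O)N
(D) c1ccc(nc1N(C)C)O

B

[SX2H] describes an aliphatic sulfur with two connections, one being H (a thiol).
(A) has a hydroxyl group (-OH) but it is an -OH, not an -SH.
(B) contains a thiol (-SH), which satisfies every atom and bond constraint.
(C) has a hydroxyl group (-OH) but it is an -OH, not an -SH.
(D) has a hydroxyl group (-OH) but it is an -OH, not an -SH.
So the answer is (B).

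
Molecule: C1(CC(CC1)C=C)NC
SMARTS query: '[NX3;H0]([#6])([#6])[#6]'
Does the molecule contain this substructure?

No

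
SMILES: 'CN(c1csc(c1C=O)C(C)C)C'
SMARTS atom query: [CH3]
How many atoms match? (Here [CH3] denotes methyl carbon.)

4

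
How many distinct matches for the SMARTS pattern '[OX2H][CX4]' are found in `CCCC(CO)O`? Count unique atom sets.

2

[OX2H][CX4] is the SMARTS for an aliphatic alcohol: a hydroxyl oxygen bound to an sp3 (X4) carbon.
The molecule carries 2 separate instances of a hydroxyl group (-OH) meeting every constraint; each maps to a distinct set of atoms, giving 2 matches.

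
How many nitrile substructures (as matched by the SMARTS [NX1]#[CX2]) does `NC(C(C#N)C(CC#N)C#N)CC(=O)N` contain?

[NX1]#[CX2] is the SMARTS for a nitrile: a nitrogen triple-bonded to a two-connected carbon.
The molecule carries 3 separate instances of a nitrile (-C#N) meeting every constraint; each maps to a distinct set of atoms, giving 3 matches.

3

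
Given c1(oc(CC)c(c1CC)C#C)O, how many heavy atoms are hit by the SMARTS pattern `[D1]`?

4

The query [D1] means: atom with exactly one heavy-atom neighbour (degree 1).
Check the 12 heavy atoms by environment: 1× o (aromatic, D2) → no; 4× c (aromatic, D3) → no; 3× C (D2) → no; 3× C (D1) → match; 1× O (D1) → match.
Summing the matching environments: 3 + 1 = 4 matching atoms.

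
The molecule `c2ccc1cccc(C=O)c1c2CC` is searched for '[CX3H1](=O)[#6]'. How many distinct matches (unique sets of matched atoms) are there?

[CX3H1](=O)[#6] is the SMARTS for an aldehyde: an sp2 carbon with one H, double-bonded to O and single-bonded to carbon.
Exactly one fragment in the molecule meets all constraints, giving 1 match.

1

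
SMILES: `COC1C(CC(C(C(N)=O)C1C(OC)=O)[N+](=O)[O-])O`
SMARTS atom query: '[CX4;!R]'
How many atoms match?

2

The query [CX4;!R] means: aliphatic carbon with four total connections, not in a ring.
Check the 19 heavy atoms by environment: 6× C (X4, in 6-ring) → no; 2× C (X3, acyclic) → no; 3× O (X1, acyclic) → no; 1× N (X3, acyclic) → no; 3× O (X2, acyclic) → no; 2× C (X4, acyclic) → match; 1× N (charge +1, X3, acyclic) → no; 1× O (charge -1, X1, acyclic) → no.
That gives 2 matching atoms.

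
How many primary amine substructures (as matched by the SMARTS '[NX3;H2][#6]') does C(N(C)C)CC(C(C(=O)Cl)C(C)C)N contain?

[NX3;H2][#6] is the SMARTS for a primary amine: a trivalent nitrogen with two H attached to carbon.
Exactly one fragment in the molecule meets all constraints, giving 1 match.

1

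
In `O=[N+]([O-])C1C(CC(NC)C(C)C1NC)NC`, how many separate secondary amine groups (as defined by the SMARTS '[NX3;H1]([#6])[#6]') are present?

3

[NX3;H1]([#6])[#6] is the SMARTS for a secondary amine: a trivalent nitrogen with one H, bonded to two carbons.
The molecule carries 3 separate instances of an N-methylamino group (-NHCH3) meeting every constraint; each maps to a distinct set of atoms, giving 3 matches.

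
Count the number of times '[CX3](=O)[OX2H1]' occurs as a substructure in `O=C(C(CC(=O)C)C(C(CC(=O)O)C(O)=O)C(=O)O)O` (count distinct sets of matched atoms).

4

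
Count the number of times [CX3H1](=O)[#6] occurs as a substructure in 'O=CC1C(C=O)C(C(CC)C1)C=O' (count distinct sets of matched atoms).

3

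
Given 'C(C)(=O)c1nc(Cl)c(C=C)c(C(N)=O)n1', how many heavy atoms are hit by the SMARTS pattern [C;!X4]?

The query [C;!X4] means: aliphatic carbon that does not have four total connections.
Check the 15 heavy atoms by environment: 2× n (aromatic, X2) → no; 4× c (aromatic, X3) → no; 4× C (X3) → match; 2× O (X1) → no; 1× C (X4) → no; 1× N (X3) → no; 1× Cl (X1) → no.
That gives 4 matching atoms.

4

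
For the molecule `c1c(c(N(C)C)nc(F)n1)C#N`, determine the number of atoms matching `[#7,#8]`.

4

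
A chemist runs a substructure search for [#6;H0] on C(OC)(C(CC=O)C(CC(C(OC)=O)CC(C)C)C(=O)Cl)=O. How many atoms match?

The query [#6;H0] means: any carbon with no attached hydrogen.
Check the 22 heavy atoms by environment: 3× C (H2) → no; 5× C (H1) → no; 3× C (H0) → match; 6× O (H0) → no; 4× C (H3) → no; 1× Cl (H0) → no.
That gives 3 matching atoms.

3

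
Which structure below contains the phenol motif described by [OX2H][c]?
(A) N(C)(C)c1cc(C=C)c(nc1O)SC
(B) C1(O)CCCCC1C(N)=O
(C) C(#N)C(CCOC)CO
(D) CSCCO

A

[OX2H][c] describes a hydroxyl oxygen attached to an aromatic carbon (a phenol).
(A) contains a hydroxyl group (-OH), which satisfies every atom and bond constraint.
(B) has a hydroxyl group (-OH) but the -OH is on an aliphatic carbon, not an aromatic c.
(C) has a hydroxyl group (-OH) but the -OH is on an aliphatic carbon, not an aromatic c.
(D) has a hydroxyl group (-OH) but the -OH is on an aliphatic carbon, not an aromatic c.
So the answer is (A).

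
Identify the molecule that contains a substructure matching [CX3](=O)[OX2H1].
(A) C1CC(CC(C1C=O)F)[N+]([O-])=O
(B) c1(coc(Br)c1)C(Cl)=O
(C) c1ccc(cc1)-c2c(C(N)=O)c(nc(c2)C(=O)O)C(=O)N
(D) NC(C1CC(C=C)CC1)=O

[CX3](=O)[OX2H1] describes an sp2 carbon double-bonded to O and single-bonded to an -OH oxygen (a carboxylic acid).
(A) has an aldehyde (-CHO) but there is no singly-bonded oxygen on the carbonyl carbon.
(B) has an acyl chloride (-C(=O)Cl) but the carbonyl is bonded to Cl, not to an -OH oxygen.
(C) contains a carboxylic acid group (-C(=O)OH), which satisfies every atom and bond constraint.
(D) has a primary amide (-C(=O)NH2) but the carbonyl is bonded to N, not to an -OH oxygen.
So the answer is (C).

C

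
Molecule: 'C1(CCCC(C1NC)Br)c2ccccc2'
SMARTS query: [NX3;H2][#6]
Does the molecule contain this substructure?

The pattern [NX3;H2][#6] describes a trivalent nitrogen with two H attached to carbon — a primary amine.
The closest candidate here is an N-methylamino group (-NHCH3), but the nitrogen bears two carbons and only one H (H1), not H2. No other fragment satisfies the full query, so there is no match.

No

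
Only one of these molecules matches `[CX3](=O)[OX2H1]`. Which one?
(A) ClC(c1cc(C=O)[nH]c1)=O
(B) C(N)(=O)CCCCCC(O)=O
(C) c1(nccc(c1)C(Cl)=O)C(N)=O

B

[CX3](=O)[OX2H1] describes an sp2 carbon double-bonded to O and single-bonded to an -OH oxygen (a carboxylic acid).
(A) has an acyl chloride (-C(=O)Cl) but the carbonyl is bonded to Cl, not to an -OH oxygen.
(B) contains a carboxylic acid group (-C(=O)OH), which satisfies every atom and bond constraint.
(C) has a primary amide (-C(=O)NH2) but the carbonyl is bonded to N, not to an -OH oxygen.
So the answer is (B).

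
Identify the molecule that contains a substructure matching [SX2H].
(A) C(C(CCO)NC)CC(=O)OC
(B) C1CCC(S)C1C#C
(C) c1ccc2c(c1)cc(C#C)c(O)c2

[SX2H] describes an aliphatic sulfur with two connections, one being H (a thiol).
(A) has a hydroxyl group (-OH) but it is an -OH, not an -SH.
(B) contains a thiol (-SH), which satisfies every atom and bond constraint.
(C) has a hydroxyl group (-OH) but it is an -OH, not an -SH.
So the answer is (B).

B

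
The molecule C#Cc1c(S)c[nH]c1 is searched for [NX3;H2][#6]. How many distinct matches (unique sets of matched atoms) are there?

0

[NX3;H2][#6] is the SMARTS for a primary amine: a trivalent nitrogen with two H attached to carbon.
No fragment in the molecule satisfies every constraint, giving 0 matches.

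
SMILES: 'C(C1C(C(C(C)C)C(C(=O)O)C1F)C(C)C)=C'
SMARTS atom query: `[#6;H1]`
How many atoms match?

The query [#6;H1] means: any carbon bearing exactly one hydrogen.
Check the 17 heavy atoms by environment: 8× C (H1) → match; 1× F (H0) → no; 1× C (H2) → no; 1× C (H0) → no; 1× O (H0) → no; 1× O (H1) → no; 4× C (H3) → no.
That gives 8 matching atoms.

8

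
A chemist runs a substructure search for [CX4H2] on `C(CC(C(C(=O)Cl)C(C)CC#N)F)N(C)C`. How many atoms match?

Check the 16 heavy atoms by environment: 3× C (H2, X4) → match; 3× C (H1, X4) → no; 1× N (H0, X3) → no; 3× C (H3, X4) → no; 1× F (H0, X1) → no; 1× C (H0, X3) → no; 1× O (H0, X1) → no; 1× Cl (H0, X1) → no; 1× C (H0, X2) → no; 1× N (H0, X1) → no.
That gives 3 matching atoms.

3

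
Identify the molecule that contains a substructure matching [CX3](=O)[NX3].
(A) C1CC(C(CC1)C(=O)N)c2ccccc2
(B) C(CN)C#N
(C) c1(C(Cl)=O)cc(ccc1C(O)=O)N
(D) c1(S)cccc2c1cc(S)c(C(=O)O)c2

A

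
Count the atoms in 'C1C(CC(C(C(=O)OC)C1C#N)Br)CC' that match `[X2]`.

2

Check the 15 heavy atoms by environment: 9× C (X4) → no; 1× C (X2) → match; 1× N (X1) → no; 1× C (X3) → no; 1× O (X1) → no; 1× O (X2) → match; 1× Br (X1) → no.
Summing the matching environments: 1 + 1 = 2 matching atoms.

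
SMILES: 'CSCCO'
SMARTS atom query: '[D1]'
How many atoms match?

2

The query [D1] means: atom with exactly one heavy-atom neighbour (degree 1).
Check the 5 heavy atoms by environment: 2× C (D2) → no; 1× S (D2) → no; 1× C (D1) → match; 1× O (D1) → match.
Summing the matching environments: 1 + 1 = 2 matching atoms.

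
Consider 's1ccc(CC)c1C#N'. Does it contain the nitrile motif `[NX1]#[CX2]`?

The pattern [NX1]#[CX2] describes a nitrogen triple-bonded to a two-connected carbon — a nitrile.
The molecule carries a nitrile (-C#N), whose atoms satisfy every constraint of the query, so the pattern matches.

Yes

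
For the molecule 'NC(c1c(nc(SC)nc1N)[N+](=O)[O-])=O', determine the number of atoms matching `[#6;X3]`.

5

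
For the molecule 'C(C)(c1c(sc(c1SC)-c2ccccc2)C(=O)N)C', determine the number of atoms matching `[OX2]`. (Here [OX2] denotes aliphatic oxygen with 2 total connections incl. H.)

0

Check the 19 heavy atoms by environment: 1× s (aromatic, X2) → no; 10× c (aromatic, X3) → no; 1× S (X2) → no; 4× C (X4) → no; 1× C (X3) → no; 1× O (X1) → no; 1× N (X3) → no.
No environment satisfies the query, so 0 matching atoms.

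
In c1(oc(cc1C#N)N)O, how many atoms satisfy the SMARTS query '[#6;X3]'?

The query [#6;X3] means: any carbon (aromatic or not) with three total connections.
Check the 9 heavy atoms by environment: 1× o (aromatic, X2) → no; 4× c (aromatic, X3) → match; 1× N (X3) → no; 1× O (X2) → no; 1× C (X2) → no; 1× N (X1) → no.
That gives 4 matching atoms.

4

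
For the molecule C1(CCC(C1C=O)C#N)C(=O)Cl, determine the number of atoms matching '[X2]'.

1

Check the 12 heavy atoms by environment: 5× C (X4) → no; 2× C (X3) → no; 2× O (X1) → no; 1× Cl (X1) → no; 1× C (X2) → match; 1× N (X1) → no.
That gives 1 matching atom.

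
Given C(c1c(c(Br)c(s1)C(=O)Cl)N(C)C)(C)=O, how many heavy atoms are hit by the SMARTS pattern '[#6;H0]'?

6

The query [#6;H0] means: any carbon with no attached hydrogen.
Check the 15 heavy atoms by environment: 1× s (aromatic, H0) → no; 4× c (aromatic, H0) → match; 2× C (H0) → match; 2× O (H0) → no; 1× Cl (H0) → no; 1× N (H0) → no; 3× C (H3) → no; 1× Br (H0) → no.
Summing the matching environments: 4 + 2 = 6 matching atoms.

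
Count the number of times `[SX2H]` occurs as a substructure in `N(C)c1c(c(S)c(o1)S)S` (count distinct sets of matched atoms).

3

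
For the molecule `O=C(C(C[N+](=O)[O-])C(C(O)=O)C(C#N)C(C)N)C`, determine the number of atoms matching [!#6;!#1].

The query [!#6;!#1] means: not carbon and not hydrogen — any heteroatom.
Check the 18 heavy atoms by environment: 10× C → no; 4× O → match; 2× N → match; 1× N (charge +1) → match; 1× O (charge -1) → match.
Summing the matching environments: 4 + 2 + 1 + 1 = 8 matching atoms.

8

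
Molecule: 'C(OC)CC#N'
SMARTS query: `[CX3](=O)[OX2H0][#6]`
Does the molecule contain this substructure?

The pattern [CX3](=O)[OX2H0][#6] describes a carbonyl carbon bonded to an oxygen that is itself bonded to carbon (no H on that O) — an ester.
The closest candidate here is a methoxy ether (-OCH3), but the ether oxygen is not adjacent to a C=O carbon. No other fragment satisfies the full query, so there is no match.

No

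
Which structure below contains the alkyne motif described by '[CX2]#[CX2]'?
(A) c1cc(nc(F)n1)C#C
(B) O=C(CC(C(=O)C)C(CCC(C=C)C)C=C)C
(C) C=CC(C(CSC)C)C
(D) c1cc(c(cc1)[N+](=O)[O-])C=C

[CX2]#[CX2] describes a carbon-carbon triple bond (an alkyne).
(A) contains an ethynyl group (-C#CH), which satisfies every atom and bond constraint.
(B) has a vinyl group (-CH=CH2) but the C=C is a double bond; both carbons are CX3, not CX2.
(C) has a vinyl group (-CH=CH2) but the C=C is a double bond; both carbons are CX3, not CX2.
(D) has a vinyl group (-CH=CH2) but the C=C is a double bond; both carbons are CX3, not CX2.
So the answer is (A).

A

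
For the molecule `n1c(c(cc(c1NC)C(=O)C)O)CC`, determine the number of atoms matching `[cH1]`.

Check the 14 heavy atoms by environment: 1× n (aromatic, H0) → no; 4× c (aromatic, H0) → no; 1× c (aromatic, H1) → match; 1× C (H0) → no; 1× O (H0) → no; 3× C (H3) → no; 1× O (H1) → no; 1× N (H1) → no; 1× C (H2) → no.
That gives 1 matching atom.

1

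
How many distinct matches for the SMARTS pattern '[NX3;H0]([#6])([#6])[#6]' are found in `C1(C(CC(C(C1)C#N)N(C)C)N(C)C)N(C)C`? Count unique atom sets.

3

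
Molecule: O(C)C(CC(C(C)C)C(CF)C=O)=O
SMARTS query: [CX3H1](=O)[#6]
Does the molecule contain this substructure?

Yes

The pattern [CX3H1](=O)[#6] describes an sp2 carbon with one H, double-bonded to O and single-bonded to carbon — an aldehyde.
The molecule carries an aldehyde (-CHO), whose atoms satisfy every constraint of the query, so the pattern matches.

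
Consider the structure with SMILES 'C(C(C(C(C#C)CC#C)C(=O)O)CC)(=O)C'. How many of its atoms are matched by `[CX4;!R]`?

The query [CX4;!R] means: aliphatic carbon with four total connections, not in a ring.
Check the 16 heavy atoms by environment: 7× C (X4, acyclic) → match; 4× C (X2, acyclic) → no; 2× C (X3, acyclic) → no; 2× O (X1, acyclic) → no; 1× O (X2, acyclic) → no.
That gives 7 matching atoms.

7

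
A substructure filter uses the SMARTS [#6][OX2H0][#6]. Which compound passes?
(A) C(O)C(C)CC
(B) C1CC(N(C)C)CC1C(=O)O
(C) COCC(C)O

[#6][OX2H0][#6] describes an aliphatic oxygen bridging two carbons with no H on the oxygen (an ether).
(A) has a hydroxyl group (-OH) but the oxygen has H1, not H0 bridging two carbons.
(B) has a carboxylic acid group (-C(=O)OH) but the -OH oxygen has H1; the =O is OX1, not OX2.
(C) contains a methoxy ether (-OCH3), which satisfies every atom and bond constraint.
So the answer is (C).

C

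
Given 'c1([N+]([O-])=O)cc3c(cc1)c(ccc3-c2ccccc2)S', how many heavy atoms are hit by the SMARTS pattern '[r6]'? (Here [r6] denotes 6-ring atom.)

16

The query [r6] means: r6 matches atoms in a six-membered ring.
Check the 20 heavy atoms by environment: 16× c (aromatic, in 6-ring) → match; 1× N (charge +1, acyclic) → no; 1× O (charge -1, acyclic) → no; 1× O (acyclic) → no; 1× S (acyclic) → no.
That gives 16 matching atoms.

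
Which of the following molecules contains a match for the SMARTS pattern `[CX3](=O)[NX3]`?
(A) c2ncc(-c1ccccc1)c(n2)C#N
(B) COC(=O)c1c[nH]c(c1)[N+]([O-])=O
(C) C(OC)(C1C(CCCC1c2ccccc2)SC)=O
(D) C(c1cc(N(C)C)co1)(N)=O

D

[CX3](=O)[NX3] describes a carbonyl carbon bonded to a trivalent nitrogen (an amide).
(A) has a nitrile (-C#N) but the nitrile N is NX1 (triple-bonded), not NX3.
(B) has a methyl-ester group (-C(=O)OCH3) but the carbonyl is bonded to O, not to an NX3 nitrogen.
(C) has a methyl-ester group (-C(=O)OCH3) but the carbonyl is bonded to O, not to an NX3 nitrogen.
(D) contains a primary amide (-C(=O)NH2), which satisfies every atom and bond constraint.
So the answer is (D).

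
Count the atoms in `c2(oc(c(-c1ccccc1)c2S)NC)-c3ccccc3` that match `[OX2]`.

0

The query [OX2] means: aliphatic oxygen with two total connections — ether, hydroxyl, or ester single-bond O.
Check the 20 heavy atoms by environment: 1× o (aromatic, X2) → no; 16× c (aromatic, X3) → no; 1× S (X2) → no; 1× N (X3) → no; 1× C (X4) → no.
No environment satisfies the query, so 0 matching atoms.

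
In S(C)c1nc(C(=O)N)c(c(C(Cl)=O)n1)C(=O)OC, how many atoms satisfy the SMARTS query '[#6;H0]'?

The query [#6;H0] means: any carbon with no attached hydrogen.
Check the 18 heavy atoms by environment: 2× n (aromatic, H0) → no; 4× c (aromatic, H0) → match; 3× C (H0) → match; 4× O (H0) → no; 1× Cl (H0) → no; 1× N (H2) → no; 1× S (H0) → no; 2× C (H3) → no.
Summing the matching environments: 4 + 3 = 7 matching atoms.

7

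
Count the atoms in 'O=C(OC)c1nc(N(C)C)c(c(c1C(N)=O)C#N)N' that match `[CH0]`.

3

Check the 19 heavy atoms by environment: 1× n (aromatic, H0) → no; 5× c (aromatic, H0) → no; 3× C (H0) → match; 3× O (H0) → no; 3× C (H3) → no; 2× N (H0) → no; 2× N (H2) → no.
That gives 3 matching atoms.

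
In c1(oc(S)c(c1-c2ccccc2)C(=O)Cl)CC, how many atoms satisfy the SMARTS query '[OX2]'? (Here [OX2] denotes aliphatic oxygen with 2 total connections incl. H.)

0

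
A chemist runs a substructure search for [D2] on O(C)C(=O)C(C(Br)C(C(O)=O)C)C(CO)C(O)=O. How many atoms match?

2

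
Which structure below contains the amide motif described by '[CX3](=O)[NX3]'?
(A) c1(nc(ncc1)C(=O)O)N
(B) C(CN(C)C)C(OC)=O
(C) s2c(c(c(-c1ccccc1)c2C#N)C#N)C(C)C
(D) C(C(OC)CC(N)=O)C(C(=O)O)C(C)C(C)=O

D

[CX3](=O)[NX3] describes a carbonyl carbon bonded to a trivalent nitrogen (an amide).
(A) has a primary amino group (-NH2) but the -NH2 is not attached to a carbonyl carbon.
(B) has a methyl-ester group (-C(=O)OCH3) but the carbonyl is bonded to O, not to an NX3 nitrogen.
(C) has a nitrile (-C#N) but the nitrile N is NX1 (triple-bonded), not NX3.
(D) contains a primary amide (-C(=O)NH2), which satisfies every atom and bond constraint.
So the answer is (D).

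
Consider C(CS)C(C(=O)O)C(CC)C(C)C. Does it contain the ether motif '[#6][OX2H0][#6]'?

No

The pattern [#6][OX2H0][#6] describes an aliphatic oxygen bridging two carbons with no H on the oxygen — an ether.
The closest candidate here is a carboxylic acid group (-C(=O)OH), but the -OH oxygen has H1; the =O is OX1, not OX2. No other fragment satisfies the full query, so there is no match.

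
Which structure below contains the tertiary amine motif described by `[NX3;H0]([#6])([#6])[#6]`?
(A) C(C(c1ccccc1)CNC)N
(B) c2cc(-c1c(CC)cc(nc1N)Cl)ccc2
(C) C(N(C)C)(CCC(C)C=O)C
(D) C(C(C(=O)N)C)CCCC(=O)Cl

C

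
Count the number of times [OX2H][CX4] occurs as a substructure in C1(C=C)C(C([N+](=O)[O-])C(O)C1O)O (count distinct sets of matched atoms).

[OX2H][CX4] is the SMARTS for an aliphatic alcohol: a hydroxyl oxygen bound to an sp3 (X4) carbon.
The molecule carries 3 separate instances of a hydroxyl group (-OH) meeting every constraint; each maps to a distinct set of atoms, giving 3 matches.

3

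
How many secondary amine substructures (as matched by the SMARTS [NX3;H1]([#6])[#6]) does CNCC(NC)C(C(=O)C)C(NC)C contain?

[NX3;H1]([#6])[#6] is the SMARTS for a secondary amine: a trivalent nitrogen with one H, bonded to two carbons.
The molecule carries 3 separate instances of an N-methylamino group (-NHCH3) meeting every constraint; each maps to a distinct set of atoms, giving 3 matches.

3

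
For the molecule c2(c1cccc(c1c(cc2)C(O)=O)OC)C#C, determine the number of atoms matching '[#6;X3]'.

The query [#6;X3] means: any carbon (aromatic or not) with three total connections.
Check the 17 heavy atoms by environment: 10× c (aromatic, X3) → match; 2× C (X2) → no; 2× O (X2) → no; 1× C (X4) → no; 1× C (X3) → match; 1× O (X1) → no.
Summing the matching environments: 10 + 1 = 11 matching atoms.

11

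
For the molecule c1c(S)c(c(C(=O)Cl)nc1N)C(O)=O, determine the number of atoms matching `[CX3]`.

2

The query [CX3] means: C with X3: aliphatic carbon with exactly 3 total connections.
Check the 14 heavy atoms by environment: 1× n (aromatic, X2) → no; 5× c (aromatic, X3) → no; 1× S (X2) → no; 2× C (X3) → match; 2× O (X1) → no; 1× O (X2) → no; 1× Cl (X1) → no; 1× N (X3) → no.
That gives 2 matching atoms.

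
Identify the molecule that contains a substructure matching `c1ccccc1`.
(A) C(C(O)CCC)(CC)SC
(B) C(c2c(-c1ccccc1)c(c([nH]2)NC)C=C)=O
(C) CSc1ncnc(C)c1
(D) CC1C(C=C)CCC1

B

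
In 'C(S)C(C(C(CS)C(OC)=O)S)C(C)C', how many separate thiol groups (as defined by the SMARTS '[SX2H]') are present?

3

[SX2H] is the SMARTS for a thiol: an aliphatic sulfur with two connections, one being H.
The molecule carries 3 separate instances of a thiol (-SH) meeting every constraint; each maps to a distinct set of atoms, giving 3 matches.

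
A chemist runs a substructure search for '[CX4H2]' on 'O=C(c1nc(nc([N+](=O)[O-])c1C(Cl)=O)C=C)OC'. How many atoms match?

Check the 18 heavy atoms by environment: 2× n (aromatic, H0, X2) → no; 4× c (aromatic, H0, X3) → no; 2× C (H0, X3) → no; 3× O (H0, X1) → no; 1× O (H0, X2) → no; 1× C (H3, X4) → no; 1× C (H1, X3) → no; 1× C (H2, X3) → no; 1× N (charge +1, H0, X3) → no; 1× O (charge -1, H0, X1) → no; 1× Cl (H0, X1) → no.
No environment satisfies the query, so 0 matching atoms.

0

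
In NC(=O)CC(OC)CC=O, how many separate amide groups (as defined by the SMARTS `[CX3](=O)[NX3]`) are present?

[CX3](=O)[NX3] is the SMARTS for an amide: a carbonyl carbon bonded to a trivalent nitrogen.
Exactly one fragment in the molecule meets all constraints, giving 1 match.

1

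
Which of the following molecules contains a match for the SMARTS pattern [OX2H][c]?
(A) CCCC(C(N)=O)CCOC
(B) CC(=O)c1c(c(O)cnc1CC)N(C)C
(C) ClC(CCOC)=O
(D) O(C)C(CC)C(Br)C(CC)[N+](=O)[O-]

[OX2H][c] describes a hydroxyl oxygen attached to an aromatic carbon (a phenol).
(A) has a methoxy ether (-OCH3) but the oxygen has H0, not H1.
(B) contains a hydroxyl group (-OH), which satisfies every atom and bond constraint.
(C) has a methoxy ether (-OCH3) but the oxygen has H0, not H1.
(D) has a methoxy ether (-OCH3) but the oxygen has H0, not H1.
So the answer is (B).

B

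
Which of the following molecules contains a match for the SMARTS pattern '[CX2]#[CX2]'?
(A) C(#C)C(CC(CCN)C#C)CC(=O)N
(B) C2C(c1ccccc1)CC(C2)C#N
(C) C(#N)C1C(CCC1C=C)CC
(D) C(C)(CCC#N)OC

A

[CX2]#[CX2] describes a carbon-carbon triple bond (an alkyne).
(A) contains an ethynyl group (-C#CH), which satisfies every atom and bond constraint.
(B) has a nitrile (-C#N) but the triple bond is C#N, not C#C.
(C) has a vinyl group (-CH=CH2) but the C=C is a double bond; both carbons are CX3, not CX2.
(D) has a nitrile (-C#N) but the triple bond is C#N, not C#C.
So the answer is (A).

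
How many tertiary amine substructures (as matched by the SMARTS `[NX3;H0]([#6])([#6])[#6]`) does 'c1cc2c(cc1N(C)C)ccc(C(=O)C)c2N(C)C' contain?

[NX3;H0]([#6])([#6])[#6] is the SMARTS for a tertiary amine: a trivalent nitrogen with no H, bonded to three carbons.
The molecule carries 2 separate instances of a dimethylamino group (-N(CH3)2) meeting every constraint; each maps to a distinct set of atoms, giving 2 matches.

2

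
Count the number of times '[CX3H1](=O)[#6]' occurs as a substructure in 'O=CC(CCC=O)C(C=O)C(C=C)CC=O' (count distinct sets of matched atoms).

4

[CX3H1](=O)[#6] is the SMARTS for an aldehyde: an sp2 carbon with one H, double-bonded to O and single-bonded to carbon.
The molecule carries 4 separate instances of an aldehyde (-CHO) meeting every constraint; each maps to a distinct set of atoms, giving 4 matches.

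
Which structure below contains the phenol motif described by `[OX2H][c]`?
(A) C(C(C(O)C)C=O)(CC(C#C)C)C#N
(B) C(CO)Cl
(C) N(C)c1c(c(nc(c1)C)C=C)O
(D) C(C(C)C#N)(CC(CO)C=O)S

[OX2H][c] describes a hydroxyl oxygen attached to an aromatic carbon (a phenol).
(A) has a hydroxyl group (-OH) but the -OH is on an aliphatic carbon, not an aromatic c.
(B) has a hydroxyl group (-OH) but the -OH is on an aliphatic carbon, not an aromatic c.
(C) contains a hydroxyl group (-OH), which satisfies every atom and bond constraint.
(D) has a hydroxyl group (-OH) but the -OH is on an aliphatic carbon, not an aromatic c.
So the answer is (C).

C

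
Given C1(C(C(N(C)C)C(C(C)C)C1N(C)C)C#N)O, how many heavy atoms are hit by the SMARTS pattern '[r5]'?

The query [r5] means: r5 matches atoms in a five-membered ring.
Check the 17 heavy atoms by environment: 5× C (in 5-ring) → match; 3× N (acyclic) → no; 8× C (acyclic) → no; 1× O (acyclic) → no.
That gives 5 matching atoms.

5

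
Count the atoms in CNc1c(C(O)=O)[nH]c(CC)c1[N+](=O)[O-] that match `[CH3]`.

2

Check the 15 heavy atoms by environment: 1× n (aromatic, H1) → no; 4× c (aromatic, H0) → no; 1× C (H0) → no; 2× O (H0) → no; 1× O (H1) → no; 1× N (charge +1, H0) → no; 1× O (charge -1, H0) → no; 1× N (H1) → no; 2× C (H3) → match; 1× C (H2) → no.
That gives 2 matching atoms.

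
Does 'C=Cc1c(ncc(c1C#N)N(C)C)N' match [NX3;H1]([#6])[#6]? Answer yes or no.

No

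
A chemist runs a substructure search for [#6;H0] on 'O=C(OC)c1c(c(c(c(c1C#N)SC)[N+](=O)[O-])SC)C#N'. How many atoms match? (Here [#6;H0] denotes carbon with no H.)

9

The query [#6;H0] means: any carbon with no attached hydrogen.
Check the 21 heavy atoms by environment: 6× c (aromatic, H0) → match; 2× S (H0) → no; 3× C (H3) → no; 3× C (H0) → match; 3× O (H0) → no; 1× N (charge +1, H0) → no; 1× O (charge -1, H0) → no; 2× N (H0) → no.
Summing the matching environments: 6 + 3 = 9 matching atoms.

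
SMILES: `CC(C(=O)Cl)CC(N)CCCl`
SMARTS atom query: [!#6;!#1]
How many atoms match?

4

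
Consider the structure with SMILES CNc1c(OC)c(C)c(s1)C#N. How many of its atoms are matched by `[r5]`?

5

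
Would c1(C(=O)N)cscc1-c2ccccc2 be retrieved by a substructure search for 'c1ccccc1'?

Yes

The pattern c1ccccc1 describes six aromatic carbons in a ring — a benzene ring.
The molecule carries a phenyl ring, whose atoms satisfy every constraint of the query, so the pattern matches.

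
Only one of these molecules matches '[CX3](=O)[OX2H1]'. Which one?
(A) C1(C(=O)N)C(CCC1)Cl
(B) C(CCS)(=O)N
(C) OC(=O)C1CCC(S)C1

C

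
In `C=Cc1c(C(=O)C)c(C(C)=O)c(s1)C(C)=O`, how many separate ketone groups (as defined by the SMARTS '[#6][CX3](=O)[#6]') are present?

3

[#6][CX3](=O)[#6] is the SMARTS for a ketone: a carbonyl carbon (no H) flanked by two carbons.
The molecule carries 3 separate instances of an acetyl/ketone group (-C(=O)CH3) meeting every constraint; each maps to a distinct set of atoms, giving 3 matches.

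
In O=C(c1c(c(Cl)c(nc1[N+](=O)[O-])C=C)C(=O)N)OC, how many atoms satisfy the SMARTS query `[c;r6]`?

Check the 19 heavy atoms by environment: 1× n (aromatic, in 6-ring) → no; 5× c (aromatic, in 6-ring) → match; 1× N (charge +1, acyclic) → no; 1× O (charge -1, acyclic) → no; 4× O (acyclic) → no; 5× C (acyclic) → no; 1× Cl (acyclic) → no; 1× N (acyclic) → no.
That gives 5 matching atoms.

5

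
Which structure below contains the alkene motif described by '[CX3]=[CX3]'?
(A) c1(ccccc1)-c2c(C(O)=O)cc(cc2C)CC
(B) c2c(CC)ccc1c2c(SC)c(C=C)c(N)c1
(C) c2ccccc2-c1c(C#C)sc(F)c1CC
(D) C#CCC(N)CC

[CX3]=[CX3] describes a non-aromatic C=C double bond between two sp2 carbons (an alkene).
(A) has an ethyl group (-CH2CH3) but its C-C bond is a single bond between CX4 carbons, not CX3=CX3.
(B) contains a vinyl group (-CH=CH2), which satisfies every atom and bond constraint.
(C) has an ethynyl group (-C#CH) but the C-C bond is a triple bond, not a double bond.
(D) has an ethynyl group (-C#CH) but the C-C bond is a triple bond, not a double bond.
So the answer is (B).

B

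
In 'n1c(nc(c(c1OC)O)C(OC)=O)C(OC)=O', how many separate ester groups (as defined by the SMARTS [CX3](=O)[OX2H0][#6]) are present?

2

[CX3](=O)[OX2H0][#6] is the SMARTS for an ester: a carbonyl carbon bonded to an oxygen that is itself bonded to carbon (no H on that O).
The molecule carries 2 separate instances of a methyl-ester group (-C(=O)OCH3) meeting every constraint; each maps to a distinct set of atoms, giving 2 matches.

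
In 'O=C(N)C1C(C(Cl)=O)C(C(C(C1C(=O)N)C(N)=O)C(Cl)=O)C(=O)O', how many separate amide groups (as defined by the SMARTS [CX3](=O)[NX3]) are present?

3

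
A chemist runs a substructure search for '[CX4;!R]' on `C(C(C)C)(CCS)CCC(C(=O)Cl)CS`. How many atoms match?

10

The query [CX4;!R] means: aliphatic carbon with four total connections, not in a ring.
Check the 15 heavy atoms by environment: 10× C (X4, acyclic) → match; 1× C (X3, acyclic) → no; 1× O (X1, acyclic) → no; 1× Cl (X1, acyclic) → no; 2× S (X2, acyclic) → no.
That gives 10 matching atoms.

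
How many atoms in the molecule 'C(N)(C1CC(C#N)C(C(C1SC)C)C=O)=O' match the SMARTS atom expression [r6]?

6

The query [r6] means: r6 matches atoms in a six-membered ring.
Check the 16 heavy atoms by environment: 6× C (in 6-ring) → match; 5× C (acyclic) → no; 2× O (acyclic) → no; 2× N (acyclic) → no; 1× S (acyclic) → no.
That gives 6 matching atoms.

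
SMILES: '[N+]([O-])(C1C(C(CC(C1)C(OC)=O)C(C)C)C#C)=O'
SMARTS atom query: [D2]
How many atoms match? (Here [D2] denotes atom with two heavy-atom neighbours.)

4

The query [D2] means: atom with exactly two heavy-atom neighbours.
Check the 18 heavy atoms by environment: 6× C (D3) → no; 3× C (D2) → match; 4× C (D1) → no; 1× N (charge +1, D3) → no; 1× O (charge -1, D1) → no; 2× O (D1) → no; 1× O (D2) → match.
Summing the matching environments: 3 + 1 = 4 matching atoms.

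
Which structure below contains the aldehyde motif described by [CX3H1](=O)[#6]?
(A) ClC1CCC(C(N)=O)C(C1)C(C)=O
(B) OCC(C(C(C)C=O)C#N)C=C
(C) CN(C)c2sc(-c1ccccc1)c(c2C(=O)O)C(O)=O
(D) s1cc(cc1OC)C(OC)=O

[CX3H1](=O)[#6] describes an sp2 carbon with one H, double-bonded to O and single-bonded to carbon (an aldehyde).
(A) has an acetyl/ketone group (-C(=O)CH3) but the carbonyl carbon has H0 (two carbon neighbours), not H1.
(B) contains an aldehyde (-CHO), which satisfies every atom and bond constraint.
(C) has a carboxylic acid group (-C(=O)OH) but the carbonyl carbon has H0 and is bonded to O, not H1.
(D) has a methyl-ester group (-C(=O)OCH3) but the carbonyl carbon has H0, not H1.
So the answer is (B).

B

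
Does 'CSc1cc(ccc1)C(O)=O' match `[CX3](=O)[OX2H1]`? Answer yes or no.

Yes

The pattern [CX3](=O)[OX2H1] describes an sp2 carbon double-bonded to O and single-bonded to an -OH oxygen — a carboxylic acid.
The molecule carries a carboxylic acid group (-C(=O)OH), whose atoms satisfy every constraint of the query, so the pattern matches.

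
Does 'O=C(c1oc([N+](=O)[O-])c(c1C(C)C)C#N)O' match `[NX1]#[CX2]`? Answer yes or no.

The pattern [NX1]#[CX2] describes a nitrogen triple-bonded to a two-connected carbon — a nitrile.
The molecule carries a nitrile (-C#N), whose atoms satisfy every constraint of the query, so the pattern matches.

Yes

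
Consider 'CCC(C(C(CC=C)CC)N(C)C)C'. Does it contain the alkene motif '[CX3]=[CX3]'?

Yes

The pattern [CX3]=[CX3] describes a non-aromatic C=C double bond between two sp2 carbons — an alkene.
The molecule carries a vinyl group (-CH=CH2), whose atoms satisfy every constraint of the query, so the pattern matches.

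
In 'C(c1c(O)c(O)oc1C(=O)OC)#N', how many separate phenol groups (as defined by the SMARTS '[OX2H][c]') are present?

2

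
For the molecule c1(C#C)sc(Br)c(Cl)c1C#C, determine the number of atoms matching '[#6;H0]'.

6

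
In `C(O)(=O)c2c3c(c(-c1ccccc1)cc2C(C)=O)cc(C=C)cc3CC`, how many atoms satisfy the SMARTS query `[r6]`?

16

Check the 26 heavy atoms by environment: 16× c (aromatic, in 6-ring) → match; 7× C (acyclic) → no; 3× O (acyclic) → no.
That gives 16 matching atoms.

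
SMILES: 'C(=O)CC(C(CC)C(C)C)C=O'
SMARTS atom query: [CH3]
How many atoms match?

The query [CH3] means: aliphatic carbon with exactly three hydrogens.
Check the 12 heavy atoms by environment: 3× C (H3) → match; 2× C (H2) → no; 5× C (H1) → no; 2× O (H0) → no.
That gives 3 matching atoms.

3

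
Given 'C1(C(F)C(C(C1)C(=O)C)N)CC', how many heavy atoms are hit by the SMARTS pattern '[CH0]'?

1

The query [CH0] means: aliphatic carbon with no attached hydrogen.
Check the 12 heavy atoms by environment: 4× C (H1) → no; 2× C (H2) → no; 2× C (H3) → no; 1× N (H2) → no; 1× F (H0) → no; 1× C (H0) → match; 1× O (H0) → no.
That gives 1 matching atom.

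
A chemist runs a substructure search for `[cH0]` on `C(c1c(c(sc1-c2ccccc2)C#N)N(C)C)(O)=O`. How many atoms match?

Check the 19 heavy atoms by environment: 1× s (aromatic, H0) → no; 5× c (aromatic, H0) → match; 2× N (H0) → no; 2× C (H3) → no; 2× C (H0) → no; 1× O (H0) → no; 1× O (H1) → no; 5× c (aromatic, H1) → no.
That gives 5 matching atoms.

5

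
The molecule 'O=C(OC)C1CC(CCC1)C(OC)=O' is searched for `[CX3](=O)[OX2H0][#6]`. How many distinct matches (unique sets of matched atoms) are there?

[CX3](=O)[OX2H0][#6] is the SMARTS for an ester: a carbonyl carbon bonded to an oxygen that is itself bonded to carbon (no H on that O).
The molecule carries 2 separate instances of a methyl-ester group (-C(=O)OCH3) meeting every constraint; each maps to a distinct set of atoms, giving 2 matches.

2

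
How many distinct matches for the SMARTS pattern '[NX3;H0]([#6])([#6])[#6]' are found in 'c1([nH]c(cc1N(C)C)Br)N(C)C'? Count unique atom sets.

[NX3;H0]([#6])([#6])[#6] is the SMARTS for a tertiary amine: a trivalent nitrogen with no H, bonded to three carbons.
The molecule carries 2 separate instances of a dimethylamino group (-N(CH3)2) meeting every constraint; each maps to a distinct set of atoms, giving 2 matches.

2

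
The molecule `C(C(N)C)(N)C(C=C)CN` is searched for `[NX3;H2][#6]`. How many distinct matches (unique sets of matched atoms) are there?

[NX3;H2][#6] is the SMARTS for a primary amine: a trivalent nitrogen with two H attached to carbon.
The molecule carries 3 separate instances of a primary amino group (-NH2) meeting every constraint; each maps to a distinct set of atoms, giving 3 matches.

3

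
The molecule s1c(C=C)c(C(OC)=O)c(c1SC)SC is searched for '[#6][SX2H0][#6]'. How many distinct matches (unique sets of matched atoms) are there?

2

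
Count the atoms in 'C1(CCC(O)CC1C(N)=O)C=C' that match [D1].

The query [D1] means: atom with exactly one heavy-atom neighbour (degree 1).
Check the 12 heavy atoms by environment: 4× C (D3) → no; 4× C (D2) → no; 2× O (D1) → match; 1× C (D1) → match; 1× N (D1) → match.
Summing the matching environments: 2 + 1 + 1 = 4 matching atoms.

4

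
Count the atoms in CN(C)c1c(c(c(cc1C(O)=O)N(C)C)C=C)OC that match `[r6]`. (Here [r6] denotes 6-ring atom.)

6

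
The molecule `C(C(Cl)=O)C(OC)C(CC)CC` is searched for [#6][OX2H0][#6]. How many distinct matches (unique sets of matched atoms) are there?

1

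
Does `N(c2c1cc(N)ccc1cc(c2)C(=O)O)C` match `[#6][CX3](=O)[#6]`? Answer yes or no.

The pattern [#6][CX3](=O)[#6] describes a carbonyl carbon (no H) flanked by two carbons — a ketone.
The closest candidate here is a carboxylic acid group (-C(=O)OH), but one neighbour of the carbonyl carbon is O, not C. No other fragment satisfies the full query, so there is no match.

No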